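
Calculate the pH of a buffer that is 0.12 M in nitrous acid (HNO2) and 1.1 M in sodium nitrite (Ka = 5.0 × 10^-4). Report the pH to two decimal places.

pH = 4.26

pKa = −log(5.0 × 10^-4) = 3.301
Henderson–Hasselbalch: pH = pKa + log([NO2-]/[HNO2]) = 3.301 + log(1.1/0.12)
pH = 3.301 + (+0.962) = 4.26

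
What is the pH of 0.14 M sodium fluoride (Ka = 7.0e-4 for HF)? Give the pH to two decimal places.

pH = 8.15

F- is the conjugate base of the weak acid HF.
Kb = Kw/Ka = 1.0×10^-14 / 7.0 × 10^-4 = 1.43 × 10^-11
Kb = [OH-]²/(0.14 − [OH-]) = 1.43 × 10^-11
Since Kb ≪ C₀, [OH-] ≈ √(Kb·C₀) = 1.41 × 10^-6 M.
Check: 0.001% ionized — well under 5%, approximation valid.
pOH = 5.85, so pH = 14.00 − pOH = 8.15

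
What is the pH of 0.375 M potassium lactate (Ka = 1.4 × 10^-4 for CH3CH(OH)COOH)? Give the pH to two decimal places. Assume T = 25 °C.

pH = 8.71

CH3CH(OH)COO- is the conjugate base of the weak acid CH3CH(OH)COOH.
Kb = Kw/Ka = 1.0×10^-14 / 1.4 × 10^-4 = 7.14 × 10^-11
From the ICE table, Kb = [OH-]²/(0.375 − [OH-]) = 7.14 × 10^-11.
Since Kb ≪ C₀, [OH-] ≈ √(Kb·C₀) = 5.17 × 10^-6 M.
([OH-]/C₀ = 0.0014% < 5%, so the approximation holds.)
pOH = −log(5.17 × 10^-6) = 5.29; pH = 14.00 − 5.29 = 8.71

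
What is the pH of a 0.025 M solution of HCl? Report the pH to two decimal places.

HCl is a strong acid and dissociates completely, so [H+] = 0.025 M.
pH = -log(0.025) = 1.60

pH = 1.60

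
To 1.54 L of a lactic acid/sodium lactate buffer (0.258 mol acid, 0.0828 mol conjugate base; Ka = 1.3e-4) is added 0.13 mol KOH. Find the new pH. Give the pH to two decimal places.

pH = 4.11

After neutralization: n(CH3CH(OH)COOH) = 0.128 mol, n(CH3CH(OH)COO-) = 0.213 mol.
pKa = −log(1.3 × 10^-4) = 3.886
pH = pKa + log(n_CH3CH(OH)COO-/n_CH3CH(OH)COOH) = 3.886 + log(0.213/0.128) = 3.886 + (+0.221)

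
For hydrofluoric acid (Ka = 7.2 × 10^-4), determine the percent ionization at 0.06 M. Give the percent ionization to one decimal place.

HF ⇌ F- + H+; let x = [H+] at equilibrium.
Ka = x²/(C₀ − x); solving the quadratic gives x = 6.22 × 10^-3 M.
% ionization = x/C₀ × 100% = 6.22 × 10^-3/0.06 × 100% = 10.4%

10.4%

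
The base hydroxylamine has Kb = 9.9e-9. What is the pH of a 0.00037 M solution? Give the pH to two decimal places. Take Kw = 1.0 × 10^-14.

pH = 8.28

NH2OH + H2O ⇌ NH3OH+ + OH-
From the ICE table, Kb = x²/(0.00037 − x) = 9.9 × 10^-9.
Since Kb ≪ C₀, x ≈ √(Kb·C₀) = 1.91 × 10^-6 M.
(x/C₀ = 0.52% < 5%, so the approximation holds.)
pOH = 5.72, so pH = 14.00 − pOH = 8.28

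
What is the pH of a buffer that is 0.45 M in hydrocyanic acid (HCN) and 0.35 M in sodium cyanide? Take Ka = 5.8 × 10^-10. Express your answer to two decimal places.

pKa = −log(5.8 × 10^-10) = 9.237
Using pH = pKa + log([base]/[acid]) with [base]/[acid] = 0.35/0.45:
pH = 9.237 + (-0.109) = 9.13

pH = 9.13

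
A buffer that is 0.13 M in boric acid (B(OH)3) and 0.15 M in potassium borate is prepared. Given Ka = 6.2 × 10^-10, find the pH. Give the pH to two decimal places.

pH = 9.27

pKa = −log(6.2 × 10^-10) = 9.208
Using pH = pKa + log([base]/[acid]) with [base]/[acid] = 0.15/0.13:
pH = 9.208 + (+0.062) = 9.27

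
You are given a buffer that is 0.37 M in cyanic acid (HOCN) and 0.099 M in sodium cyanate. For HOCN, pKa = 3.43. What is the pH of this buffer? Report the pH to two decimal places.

Using pH = pKa + log([base]/[acid]) with [base]/[acid] = 0.099/0.37:
pH = 3.43 + (-0.573) = 2.86

pH = 2.86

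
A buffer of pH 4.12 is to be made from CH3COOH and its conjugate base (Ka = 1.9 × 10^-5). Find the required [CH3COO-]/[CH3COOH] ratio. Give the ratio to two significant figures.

pKa = -log(1.9 × 10^-5) = 4.721
pH = pKa + log(r) ⇒ log(r) = 4.12 − 4.721 = -0.601
r = [CH3COO-]/[CH3COOH] = 10^(-0.601) = 0.251

ratio = 0.25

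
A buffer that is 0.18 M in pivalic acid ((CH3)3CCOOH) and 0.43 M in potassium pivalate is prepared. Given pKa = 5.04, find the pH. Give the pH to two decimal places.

pH = 5.42

Using pH = pKa + log([base]/[acid]) with [base]/[acid] = 0.43/0.18:
pH = 5.04 + (+0.378) = 5.42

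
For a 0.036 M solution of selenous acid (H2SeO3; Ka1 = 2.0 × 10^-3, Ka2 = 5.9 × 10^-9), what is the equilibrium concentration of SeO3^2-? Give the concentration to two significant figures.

5.9 × 10^-9 M

First ionization gives [H+] ≈ [HSeO3-] = 7.54 × 10^-3 M.
Second step: Ka2 = [H+][SeO3^2-]/[HSeO3-] ≈ [SeO3^2-] (since [H+] ≈ [HSeO3-]).
So [SeO3^2-] ≈ Ka2.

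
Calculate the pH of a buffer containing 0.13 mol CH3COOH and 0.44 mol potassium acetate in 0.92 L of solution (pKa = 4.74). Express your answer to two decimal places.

Using pH = pKa + log([base]/[acid]) with [base]/[acid] = 0.44/0.13:
pH = 4.74 + (+0.530) = 5.27

pH = 5.27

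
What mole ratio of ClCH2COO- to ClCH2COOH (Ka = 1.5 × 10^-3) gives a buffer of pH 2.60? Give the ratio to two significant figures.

pKa = -log(1.5 × 10^-3) = 2.824
pH = pKa + log(r) ⇒ log(r) = 2.60 − 2.824 = -0.224
r = [ClCH2COO-]/[ClCH2COOH] = 10^(-0.224) = 0.597

ratio = 0.60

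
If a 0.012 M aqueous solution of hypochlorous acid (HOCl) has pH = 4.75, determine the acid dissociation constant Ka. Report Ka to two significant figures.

Ka = 2.6 × 10^-8

[H+] = 10^(-4.75) = 1.78 × 10^-5 M
At equilibrium [HA] = 0.012 − 1.78 × 10^-5 = 1.20 × 10^-2 M
Ka = [H+][A-]/[HA] = (1.78 × 10^-5)² / 1.20 × 10^-2 = 2.6 × 10^-8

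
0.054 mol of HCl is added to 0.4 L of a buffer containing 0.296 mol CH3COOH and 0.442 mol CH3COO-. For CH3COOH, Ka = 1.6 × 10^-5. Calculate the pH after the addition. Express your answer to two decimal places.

pH = 4.84

Added H+ converts CH3COO- to CH3COOH: CH3COOH → 0.35 mol, CH3COO- → 0.388 mol.
pKa = −log(1.6 × 10^-5) = 4.796
pH = pKa + log(n_CH3COO-/n_CH3COOH) = 4.796 + log(0.388/0.35) = 4.796 + (+0.045)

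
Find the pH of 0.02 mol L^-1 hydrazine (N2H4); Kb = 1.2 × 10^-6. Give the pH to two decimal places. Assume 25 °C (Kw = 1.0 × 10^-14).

N2H4 + H2O ⇌ N2H5+ + OH-
From the ICE table, Kb = [OH-]²/(0.02 − [OH-]) = 1.2 × 10^-6.
Neglecting [OH-] in the denominator: [OH-] = √(1.2 × 10^-6 × 0.02) = 1.55 × 10^-4 M
([OH-]/C₀ = 0.77% < 5%, so the approximation holds.)
pOH = −log(1.55 × 10^-4) = 3.81; pH = 14.00 − 3.81 = 10.19

pH = 10.19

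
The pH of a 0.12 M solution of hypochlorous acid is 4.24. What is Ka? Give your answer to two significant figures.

[H+] = 10^(-4.24) = 5.75 × 10^-5 M
At equilibrium [HA] = 0.12 − 5.75 × 10^-5 = 1.20 × 10^-1 M
Ka = [H+][A-]/[HA] = (5.75 × 10^-5)² / 1.20 × 10^-1 = 2.8 × 10^-8

Ka = 2.8 × 10^-8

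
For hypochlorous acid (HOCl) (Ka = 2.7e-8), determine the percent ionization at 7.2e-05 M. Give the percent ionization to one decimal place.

HOCl ⇌ OCl- + H+; let x = [H+] at equilibrium.
x ≈ √(Ka·C₀) = √(2.7 × 10^-8 × 7.2e-05) = 1.39 × 10^-6 M
% ionization = x/C₀ × 100% = 1.39 × 10^-6/7.2e-05 × 100% = 1.9%

1.9%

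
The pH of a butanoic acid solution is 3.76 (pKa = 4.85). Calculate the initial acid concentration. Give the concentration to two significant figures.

C₀ = 2.3 × 10^-3 M

[H+] = 10^(-3.76) = 1.74 × 10^-4 M = x
Ka = 10^(−4.85) = 1.41 × 10^-5
Ka = x²/(C₀ − x) ⇒ C₀ = x + x²/Ka
C₀ = 1.74 × 10^-4 + (1.74 × 10^-4)²/(1.41 × 10^-5) = 2.32 × 10^-3 M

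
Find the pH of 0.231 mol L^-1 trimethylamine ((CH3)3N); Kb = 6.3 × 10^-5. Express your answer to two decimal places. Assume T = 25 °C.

pH = 11.58

(CH3)3N + H2O ⇌ (CH3)3NH+ + OH-
Kb = [OH-]²/(0.231 − [OH-]) = 6.3 × 10^-5
Assume [OH-] ≪ 0.231: [OH-] ≈ √(6.3 × 10^-5 × 0.231) = 3.81 × 10^-3 M
pOH = 2.42, so pH = 14.00 − pOH = 11.58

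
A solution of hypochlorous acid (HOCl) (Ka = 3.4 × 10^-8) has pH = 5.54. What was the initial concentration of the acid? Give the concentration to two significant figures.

[H+] = 10^(-5.54) = 2.88 × 10^-6 M = x
Ka = x²/(C₀ − x) ⇒ C₀ = x + x²/Ka
C₀ = 2.88 × 10^-6 + (2.88 × 10^-6)²/(3.4 × 10^-8) = 2.47 × 10^-4 M

C₀ = 2.5 × 10^-4 M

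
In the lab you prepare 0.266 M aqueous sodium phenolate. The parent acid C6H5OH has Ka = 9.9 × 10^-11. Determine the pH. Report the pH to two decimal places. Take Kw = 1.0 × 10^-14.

pH = 11.71

C6H5O- is the conjugate base of the weak acid C6H5OH.
Kb = Kw/Ka = 1.0×10^-14 / 9.9 × 10^-11 = 1.01 × 10^-4
Kb = x²/(0.266 − x) = 1.01 × 10^-4
Assume x ≪ 0.266: x ≈ √(1.01 × 10^-4 × 0.266) = 5.18 × 10^-3 M
Check: 1.9% ionized — well under 5%, approximation valid.
pOH = −log(5.18 × 10^-3) = 2.29; pH = 14.00 − 2.29 = 11.71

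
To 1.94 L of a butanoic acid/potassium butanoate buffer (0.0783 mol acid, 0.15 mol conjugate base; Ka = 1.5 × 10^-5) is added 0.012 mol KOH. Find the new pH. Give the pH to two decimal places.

OH- converts CH3(CH2)2COOH to CH3(CH2)2COO-: CH3(CH2)2COOH → 0.0663 mol, CH3(CH2)2COO- → 0.162 mol.
pKa = −log(1.5 × 10^-5) = 4.824
Henderson–Hasselbalch with mole ratio 0.162/0.0663: pH = 4.824 + (+0.388)

pH = 5.21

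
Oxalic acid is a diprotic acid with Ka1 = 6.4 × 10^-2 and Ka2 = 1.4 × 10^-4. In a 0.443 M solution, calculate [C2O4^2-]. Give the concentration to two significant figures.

1.4 × 10^-4 M

First ionization gives [H+] ≈ [HC2O4-] = 1.39 × 10^-1 M.
Second step: Ka2 = [H+][C2O4^2-]/[HC2O4-] ≈ [C2O4^2-] (since [H+] ≈ [HC2O4-]).
So [C2O4^2-] ≈ Ka2.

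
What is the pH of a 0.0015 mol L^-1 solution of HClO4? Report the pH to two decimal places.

pH = 2.82

HClO4 is a strong acid and dissociates completely, so [H+] = 0.0015 M.
pH = -log(0.0015) = 2.82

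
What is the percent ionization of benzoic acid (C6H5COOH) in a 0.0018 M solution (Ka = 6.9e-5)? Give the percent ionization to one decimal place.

C6H5COOH ⇌ C6H5COO- + H+; let x = [H+] at equilibrium.
Ka = x²/(C₀ − x); solving the quadratic gives x = 3.20 × 10^-4 M.
% ionization = x/C₀ × 100% = 3.20 × 10^-4/0.0018 × 100% = 17.8%

17.8%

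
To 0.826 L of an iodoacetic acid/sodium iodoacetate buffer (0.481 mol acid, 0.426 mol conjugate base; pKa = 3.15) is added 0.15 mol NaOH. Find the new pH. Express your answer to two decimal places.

OH- converts ICH2COOH to ICH2COO-: ICH2COOH → 0.331 mol, ICH2COO- → 0.576 mol.
Henderson–Hasselbalch with mole ratio 0.576/0.331: pH = 3.15 + (+0.241)

pH = 3.39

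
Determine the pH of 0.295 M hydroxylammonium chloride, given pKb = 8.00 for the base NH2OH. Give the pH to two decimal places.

pH = 3.27

NH3OH+ is the conjugate acid of the weak base NH2OH.
Kb = 10^(−8.00) = 1.00 × 10^-8
Ka = Kw/Kb = 1.0×10^-14 / 1.00 × 10^-8 = 1.00 × 10^-6
Ka = x²/(0.295 − x) = 1.00 × 10^-6
Neglecting x in the denominator: x = √(1.00 × 10^-6 × 0.295) = 5.43 × 10^-4 M
pH = −log(5.43 × 10^-4) = 3.27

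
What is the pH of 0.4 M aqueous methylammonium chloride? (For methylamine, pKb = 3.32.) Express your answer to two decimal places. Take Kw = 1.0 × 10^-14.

CH3NH3+ is the conjugate acid of the weak base CH3NH2.
Kb = 10^(−3.32) = 4.79 × 10^-4
Ka = Kw/Kb = 1.0×10^-14 / 4.79 × 10^-4 = 2.09 × 10^-11
From the ICE table, Ka = [H+]²/(0.4 − [H+]) = 2.09 × 10^-11.
Assume [H+] ≪ 0.4: [H+] ≈ √(2.09 × 10^-11 × 0.4) = 2.89 × 10^-6 M
([H+]/C₀ = 0.00072% < 5%, so the approximation holds.)
pH = −log(2.89 × 10^-6) = 5.54

pH = 5.54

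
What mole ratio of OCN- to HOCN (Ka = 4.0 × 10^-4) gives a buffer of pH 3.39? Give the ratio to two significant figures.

pKa = -log(4.0 × 10^-4) = 3.398
pH = pKa + log(r) ⇒ log(r) = 3.39 − 3.398 = -0.008
r = [OCN-]/[HOCN] = 10^(-0.008) = 0.982

ratio = 0.98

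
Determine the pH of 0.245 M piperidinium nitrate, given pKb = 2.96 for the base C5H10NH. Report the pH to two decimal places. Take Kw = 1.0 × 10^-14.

pH = 5.83

C5H10NH2+ is the conjugate acid of the weak base C5H10NH.
Kb = 10^(−2.96) = 1.10 × 10^-3
Ka = Kw/Kb = 1.0×10^-14 / 1.10 × 10^-3 = 9.09 × 10^-12
From the ICE table, Ka = [H+]²/(0.245 − [H+]) = 9.09 × 10^-12.
Assume [H+] ≪ 0.245: [H+] ≈ √(9.09 × 10^-12 × 0.245) = 1.49 × 10^-6 M
pH = −log[H+] = −log(1.49 × 10^-6) = 5.83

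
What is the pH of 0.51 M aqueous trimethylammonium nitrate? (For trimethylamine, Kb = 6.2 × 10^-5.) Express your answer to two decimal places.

pH = 5.04

(CH3)3NH+ is the conjugate acid of the weak base (CH3)3N.
Ka = Kw/Kb = 1.0×10^-14 / 6.2 × 10^-5 = 1.61 × 10^-10
Let x = [H+] at equilibrium. Ka = x²/(0.51 − x).
Since Ka ≪ C₀, x ≈ √(Ka·C₀) = 9.06 × 10^-6 M.
pH = −log[H+] = −log(9.06 × 10^-6) = 5.04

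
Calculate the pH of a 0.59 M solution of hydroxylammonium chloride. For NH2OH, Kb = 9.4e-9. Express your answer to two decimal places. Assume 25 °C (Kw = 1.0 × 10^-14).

pH = 3.10

NH3OH+ is the conjugate acid of the weak base NH2OH.
Ka = Kw/Kb = 1.0×10^-14 / 9.4 × 10^-9 = 1.06 × 10^-6
Ka = [H+]²/(0.59 − [H+]) = 1.06 × 10^-6
Neglecting [H+] in the denominator: [H+] = √(1.06 × 10^-6 × 0.59) = 7.91 × 10^-4 M
Check: 0.13% ionized — well under 5%, approximation valid.
pH = −log(7.91 × 10^-4) = 3.10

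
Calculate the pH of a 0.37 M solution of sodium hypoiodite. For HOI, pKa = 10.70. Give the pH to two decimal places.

pH = 12.13

OI- is the conjugate base of the weak acid HOI.
Ka = 10^(−10.70) = 2.00 × 10^-11
Kb = Kw/Ka = 1.0×10^-14 / 2.00 × 10^-11 = 5.00 × 10^-4
From the ICE table, Kb = x²/(0.37 − x) = 5.00 × 10^-4.
Assume x ≪ 0.37: x ≈ √(5.00 × 10^-4 × 0.37) = 1.36 × 10^-2 M
pOH = −log(1.36 × 10^-2) = 1.87; pH = 14.00 − 1.87 = 12.13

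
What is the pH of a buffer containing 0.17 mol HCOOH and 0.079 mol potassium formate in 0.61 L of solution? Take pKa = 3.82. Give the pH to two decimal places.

pH = 3.49

Henderson–Hasselbalch: pH = pKa + log([HCOO-]/[HCOOH]) = 3.82 + log(0.079/0.17)
pH = 3.82 + (-0.333) = 3.49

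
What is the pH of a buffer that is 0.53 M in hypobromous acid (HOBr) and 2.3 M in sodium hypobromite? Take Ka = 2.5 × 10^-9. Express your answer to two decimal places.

pH = 9.24

pKa = −log(2.5 × 10^-9) = 8.602
Using pH = pKa + log([base]/[acid]) with [base]/[acid] = 2.3/0.53:
pH = 8.602 + (+0.637) = 9.24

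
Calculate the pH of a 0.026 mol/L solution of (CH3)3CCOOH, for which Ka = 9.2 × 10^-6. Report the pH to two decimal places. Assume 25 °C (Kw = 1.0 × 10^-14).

pH = 3.31

(CH3)3CCOOH ⇌ (CH3)3CCOO- + H+
Ka = x²/(0.026 − x) = 9.2 × 10^-6
Assume x ≪ 0.026: x ≈ √(9.2 × 10^-6 × 0.026) = 4.89 × 10^-4 M
Check: 1.9% ionized — well under 5%, approximation valid.
pH = −log(4.89 × 10^-4) = 3.31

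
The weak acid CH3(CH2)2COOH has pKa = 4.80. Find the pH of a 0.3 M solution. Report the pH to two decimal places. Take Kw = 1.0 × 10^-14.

pH = 2.66

CH3(CH2)2COOH ⇌ CH3(CH2)2COO- + H+
Ka = 10^(−4.80) = 1.58 × 10^-5
From the ICE table, Ka = [H+]²/(0.3 − [H+]) = 1.58 × 10^-5.
Assume [H+] ≪ 0.3: [H+] ≈ √(1.58 × 10^-5 × 0.3) = 2.18 × 10^-3 M
([H+]/C₀ = 0.73% < 5%, so the approximation holds.)
pH = −log[H+] = −log(2.18 × 10^-3) = 2.66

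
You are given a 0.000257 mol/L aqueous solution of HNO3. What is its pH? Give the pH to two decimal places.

HNO3 is a strong acid and dissociates completely, so [H+] = 0.000257 M.
pH = -log(0.000257) = 3.59

pH = 3.59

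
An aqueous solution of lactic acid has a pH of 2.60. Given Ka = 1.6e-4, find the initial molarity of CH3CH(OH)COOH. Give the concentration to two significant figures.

[H+] = 10^(-2.60) = 2.51 × 10^-3 M = x
Ka = x²/(C₀ − x) ⇒ C₀ = x + x²/Ka
C₀ = 2.51 × 10^-3 + (2.51 × 10^-3)²/(1.6 × 10^-4) = 4.19 × 10^-2 M

C₀ = 4.2 × 10^-2 M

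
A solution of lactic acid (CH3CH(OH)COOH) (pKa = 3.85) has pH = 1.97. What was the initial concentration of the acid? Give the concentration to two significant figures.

[H+] = 10^(-1.97) = 1.07 × 10^-2 M = x
Ka = 10^(−3.85) = 1.41 × 10^-4
Ka = x²/(C₀ − x) ⇒ C₀ = x + x²/Ka
C₀ = 1.07 × 10^-2 + (1.07 × 10^-2)²/(1.41 × 10^-4) = 8.23 × 10^-1 M

C₀ = 8.2 × 10^-1 M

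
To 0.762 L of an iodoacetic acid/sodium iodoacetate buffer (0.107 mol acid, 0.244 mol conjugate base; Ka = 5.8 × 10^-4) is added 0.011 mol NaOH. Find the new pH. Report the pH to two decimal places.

After neutralization: n(ICH2COOH) = 0.096 mol, n(ICH2COO-) = 0.255 mol.
pKa = −log(5.8 × 10^-4) = 3.237
Henderson–Hasselbalch with mole ratio 0.255/0.096: pH = 3.237 + (+0.424)

pH = 3.66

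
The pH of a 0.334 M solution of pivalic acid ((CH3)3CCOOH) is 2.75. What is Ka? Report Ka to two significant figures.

[H+] = 10^(-2.75) = 1.78 × 10^-3 M
At equilibrium [HA] = 0.334 − 1.78 × 10^-3 = 3.32 × 10^-1 M
Ka = [H+][A-]/[HA] = (1.78 × 10^-3)² / 3.32 × 10^-1 = 9.5 × 10^-6

Ka = 9.5 × 10^-6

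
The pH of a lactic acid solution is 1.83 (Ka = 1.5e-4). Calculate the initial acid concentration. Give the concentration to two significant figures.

C₀ = 1.5 M

[H+] = 10^(-1.83) = 1.48 × 10^-2 M = x
Ka = x²/(C₀ − x) ⇒ C₀ = x + x²/Ka
C₀ = 1.48 × 10^-2 + (1.48 × 10^-2)²/(1.5 × 10^-4) = 1.48 M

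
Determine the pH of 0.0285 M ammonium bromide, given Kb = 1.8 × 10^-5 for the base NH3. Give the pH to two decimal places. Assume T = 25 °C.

NH4+ is the conjugate acid of the weak base NH3.
Ka = Kw/Kb = 1.0×10^-14 / 1.8 × 10^-5 = 5.56 × 10^-10
From the ICE table, Ka = [H+]²/(0.0285 − [H+]) = 5.56 × 10^-10.
Assume [H+] ≪ 0.0285: [H+] ≈ √(5.56 × 10^-10 × 0.0285) = 3.98 × 10^-6 M
([H+]/C₀ = 0.014% < 5%, so the approximation holds.)
pH = −log[H+] = −log(3.98 × 10^-6) = 5.40

pH = 5.40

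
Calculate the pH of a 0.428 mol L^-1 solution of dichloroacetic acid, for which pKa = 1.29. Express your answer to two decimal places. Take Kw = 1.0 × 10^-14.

Cl2CHCOOH ⇌ Cl2CHCOO- + H+
Ka = 10^(−1.29) = 5.13 × 10^-2
Ka = [H+]²/(0.428 − [H+]) = 5.13 × 10^-2
Here C₀/Ka ≈ 8.34, so the small-[H+] approximation fails. Use the quadratic:
[H+] = (−Ka + √(Ka² + 4·Ka·C₀))/2 = 1.25 × 10^-1 M
pH = −log[H+] = −log(1.25 × 10^-1) = 0.90

pH = 0.90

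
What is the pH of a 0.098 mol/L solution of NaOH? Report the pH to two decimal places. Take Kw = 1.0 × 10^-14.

NaOH is a strong base; [OH-] = 0.098 M.
pOH = -log(0.098) = 1.01
pH = 14.00 - 1.01 = 12.99

pH = 12.99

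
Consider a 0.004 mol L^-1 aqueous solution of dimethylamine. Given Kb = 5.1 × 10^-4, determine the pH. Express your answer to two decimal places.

pH = 11.08

(CH3)2NH + H2O ⇌ (CH3)2NH2+ + OH-
Kb = [OH-]²/(0.004 − [OH-]) = 5.1 × 10^-4
The 5% rule fails; solving [OH-]² + Kb·[OH-] − Kb·C₀ = 0 exactly:
[OH-] = (−Kb + √(Kb² + 4·Kb·C₀))/2 = 1.20 × 10^-3 M
pOH = −log(1.20 × 10^-3) = 2.92; pH = 14.00 − 2.92 = 11.08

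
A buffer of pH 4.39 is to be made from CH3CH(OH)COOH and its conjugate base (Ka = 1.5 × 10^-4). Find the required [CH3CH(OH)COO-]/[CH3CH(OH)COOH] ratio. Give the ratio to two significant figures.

ratio = 3.7

pKa = -log(1.5 × 10^-4) = 3.824
pH = pKa + log(r) ⇒ log(r) = 4.39 − 3.824 = +0.566
r = [CH3CH(OH)COO-]/[CH3CH(OH)COOH] = 10^(+0.566) = 3.68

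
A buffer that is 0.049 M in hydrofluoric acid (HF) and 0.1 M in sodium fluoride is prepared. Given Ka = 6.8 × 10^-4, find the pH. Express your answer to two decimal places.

pH = 3.48

pKa = −log(6.8 × 10^-4) = 3.167
Henderson–Hasselbalch: pH = pKa + log([F-]/[HF]) = 3.167 + log(0.1/0.049)
pH = 3.167 + (+0.310) = 3.48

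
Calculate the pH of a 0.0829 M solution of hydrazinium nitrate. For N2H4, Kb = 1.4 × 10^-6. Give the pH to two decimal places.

pH = 4.61

N2H5+ is the conjugate acid of the weak base N2H4.
Ka = Kw/Kb = 1.0×10^-14 / 1.4 × 10^-6 = 7.14 × 10^-9
Ka = [H+]²/(0.0829 − [H+]) = 7.14 × 10^-9
Assume [H+] ≪ 0.0829: [H+] ≈ √(7.14 × 10^-9 × 0.0829) = 2.43 × 10^-5 M
Check: 0.029% ionized — well under 5%, approximation valid.
pH = −log(2.43 × 10^-5) = 4.61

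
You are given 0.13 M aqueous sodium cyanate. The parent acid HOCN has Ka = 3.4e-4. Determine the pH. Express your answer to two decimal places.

pH = 8.29

OCN- is the conjugate base of the weak acid HOCN.
Kb = Kw/Ka = 1.0×10^-14 / 3.4 × 10^-4 = 2.94 × 10^-11
From the ICE table, Kb = x²/(0.13 − x) = 2.94 × 10^-11.
Since Kb ≪ C₀, x ≈ √(Kb·C₀) = 1.95 × 10^-6 M.
pOH = 5.71, so pH = 14.00 − pOH = 8.29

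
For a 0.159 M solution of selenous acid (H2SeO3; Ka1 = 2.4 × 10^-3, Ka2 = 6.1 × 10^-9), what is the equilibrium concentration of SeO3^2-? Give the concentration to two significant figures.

6.1 × 10^-9 M

First ionization gives [H+] ≈ [HSeO3-] = 1.84 × 10^-2 M.
Second step: Ka2 = [H+][SeO3^2-]/[HSeO3-] ≈ [SeO3^2-] (since [H+] ≈ [HSeO3-]).
So [SeO3^2-] ≈ Ka2.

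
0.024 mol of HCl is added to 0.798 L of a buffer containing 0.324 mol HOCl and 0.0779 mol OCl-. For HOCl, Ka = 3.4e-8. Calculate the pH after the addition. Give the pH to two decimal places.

pH = 6.66

After neutralization: n(HOCl) = 0.348 mol, n(OCl-) = 0.0539 mol.
pKa = −log(3.4 × 10^-8) = 7.469
Henderson–Hasselbalch with mole ratio 0.0539/0.348: pH = 7.469 + (-0.810)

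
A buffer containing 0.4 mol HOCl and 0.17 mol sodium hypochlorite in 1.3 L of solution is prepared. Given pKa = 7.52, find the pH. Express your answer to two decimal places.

Using pH = pKa + log([base]/[acid]) with [base]/[acid] = 0.17/0.4:
pH = 7.52 + (-0.372) = 7.15

pH = 7.15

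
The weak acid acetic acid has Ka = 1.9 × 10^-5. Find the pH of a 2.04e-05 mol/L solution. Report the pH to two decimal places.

pH = 4.91

CH3COOH ⇌ CH3COO- + H+
Let x = [H+] at equilibrium. Ka = x²/(2.04e-05 − x).
x is not negligible relative to C₀; solve x² + 1.9e-05·x − 3.88e-10 = 0.
x = (−Ka + √(Ka² + 4·Ka·C₀))/2 = 1.24 × 10^-5 M
pH = −log(1.24 × 10^-5) = 4.91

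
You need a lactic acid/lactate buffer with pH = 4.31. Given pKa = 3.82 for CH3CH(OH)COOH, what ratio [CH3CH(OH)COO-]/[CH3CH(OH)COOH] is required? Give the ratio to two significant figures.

ratio = 3.1

pH = pKa + log(r) ⇒ log(r) = 4.31 − 3.82 = +0.49
r = [CH3CH(OH)COO-]/[CH3CH(OH)COOH] = 10^(+0.49) = 3.09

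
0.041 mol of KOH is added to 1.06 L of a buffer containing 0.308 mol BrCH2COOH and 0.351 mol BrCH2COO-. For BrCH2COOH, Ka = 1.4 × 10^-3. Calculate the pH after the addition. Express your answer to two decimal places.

pH = 3.02

After neutralization: n(BrCH2COOH) = 0.267 mol, n(BrCH2COO-) = 0.392 mol.
pKa = −log(1.4 × 10^-3) = 2.854
pH = pKa + log(n_BrCH2COO-/n_BrCH2COOH) = 2.854 + log(0.392/0.267) = 2.854 + (+0.167)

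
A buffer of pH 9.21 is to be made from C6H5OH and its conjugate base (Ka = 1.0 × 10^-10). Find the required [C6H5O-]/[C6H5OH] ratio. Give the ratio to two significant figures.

pKa = -log(1.0 × 10^-10) = 10.000
pH = pKa + log(r) ⇒ log(r) = 9.21 − 10.000 = -0.790
r = [C6H5O-]/[C6H5OH] = 10^(-0.790) = 0.162

ratio = 0.16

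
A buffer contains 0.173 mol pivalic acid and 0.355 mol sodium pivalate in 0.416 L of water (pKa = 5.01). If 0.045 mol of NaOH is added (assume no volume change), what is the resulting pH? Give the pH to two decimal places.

OH- converts (CH3)3CCOOH to (CH3)3CCOO-: (CH3)3CCOOH → 0.128 mol, (CH3)3CCOO- → 0.4 mol.
pH = pKa + log([A⁻]/[HA]) = 5.01 + log(0.4/0.128) = 5.01 +0.495

pH = 5.50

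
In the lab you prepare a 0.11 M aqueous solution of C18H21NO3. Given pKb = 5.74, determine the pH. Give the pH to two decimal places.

C18H21NO3 + H2O ⇌ C18H22NO3+ + OH-
Kb = 10^(−5.74) = 1.82 × 10^-6
From the ICE table, Kb = [OH-]²/(0.11 − [OH-]) = 1.82 × 10^-6.
Assume [OH-] ≪ 0.11: [OH-] ≈ √(1.82 × 10^-6 × 0.11) = 4.47 × 10^-4 M
pOH = −log(4.47 × 10^-4) = 3.35; pH = 14.00 − 3.35 = 10.65

pH = 10.65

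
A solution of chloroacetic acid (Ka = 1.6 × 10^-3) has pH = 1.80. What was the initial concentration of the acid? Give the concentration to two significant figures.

[H+] = 10^(-1.80) = 1.58 × 10^-2 M = x
Ka = x²/(C₀ − x) ⇒ C₀ = x + x²/Ka
C₀ = 1.58 × 10^-2 + (1.58 × 10^-2)²/(1.6 × 10^-3) = 1.72 × 10^-1 M

C₀ = 1.7 × 10^-1 M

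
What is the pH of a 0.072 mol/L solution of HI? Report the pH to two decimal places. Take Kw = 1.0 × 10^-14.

HI is a strong acid and dissociates completely, so [H+] = 0.072 M.
pH = -log(0.072) = 1.14

pH = 1.14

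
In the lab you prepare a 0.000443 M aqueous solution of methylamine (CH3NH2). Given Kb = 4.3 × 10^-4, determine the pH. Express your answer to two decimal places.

CH3NH2 + H2O ⇌ CH3NH3+ + OH-
Kb = [OH-]²/(0.000443 − [OH-]) = 4.3 × 10^-4
Here C₀/Kb ≈ 1.03, so the small-[OH-] approximation fails. Use the quadratic:
[OH-] = [−0.00043 + √(0.00043² + 7.62e-07)]/2 = 2.72 × 10^-4 M
pOH = −log(2.72 × 10^-4) = 3.57; pH = 14.00 − 3.57 = 10.43

pH = 10.43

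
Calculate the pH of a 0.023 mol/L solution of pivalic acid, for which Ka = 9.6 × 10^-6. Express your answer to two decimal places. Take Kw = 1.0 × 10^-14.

pH = 3.33

(CH3)3CCOOH ⇌ (CH3)3CCOO- + H+
Ka = x²/(0.023 − x) = 9.6 × 10^-6
Assume x ≪ 0.023: x ≈ √(9.6 × 10^-6 × 0.023) = 4.70 × 10^-4 M
(x/C₀ = 2% < 5%, so the approximation holds.)
pH = −log(4.70 × 10^-4) = 3.33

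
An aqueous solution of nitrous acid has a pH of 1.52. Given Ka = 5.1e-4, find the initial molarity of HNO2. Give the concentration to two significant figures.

[H+] = 10^(-1.52) = 3.02 × 10^-2 M = x
Ka = x²/(C₀ − x) ⇒ C₀ = x + x²/Ka
C₀ = 3.02 × 10^-2 + (3.02 × 10^-2)²/(5.1 × 10^-4) = 1.82 M

C₀ = 1.8 M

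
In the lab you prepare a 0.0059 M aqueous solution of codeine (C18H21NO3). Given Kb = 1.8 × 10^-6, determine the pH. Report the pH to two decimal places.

C18H21NO3 + H2O ⇌ C18H22NO3+ + OH-
Kb = x²/(0.0059 − x) = 1.8 × 10^-6
Assume x ≪ 0.0059: x ≈ √(1.8 × 10^-6 × 0.0059) = 1.03 × 10^-4 M
Check: 1.7% ionized — well under 5%, approximation valid.
pOH = −log(1.03 × 10^-4) = 3.99; pH = 14.00 − 3.99 = 10.01

pH = 10.01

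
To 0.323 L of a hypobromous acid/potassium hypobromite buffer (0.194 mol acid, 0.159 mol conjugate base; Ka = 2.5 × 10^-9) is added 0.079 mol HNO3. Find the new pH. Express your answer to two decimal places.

Added H+ converts OBr- to HOBr: HOBr → 0.273 mol, OBr- → 0.08 mol.
pKa = −log(2.5 × 10^-9) = 8.602
pH = pKa + log(n_OBr-/n_HOBr) = 8.602 + log(0.08/0.273) = 8.602 + (-0.533)

pH = 8.07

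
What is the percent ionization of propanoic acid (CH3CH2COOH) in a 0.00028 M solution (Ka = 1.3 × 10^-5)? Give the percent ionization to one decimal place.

CH3CH2COOH ⇌ CH3CH2COO- + H+; let x = [H+] at equilibrium.
Ka = x²/(C₀ − x); solving the quadratic gives x = 5.42 × 10^-5 M.
Fraction ionized = 5.42 × 10^-5 / 0.00028 = 0.1936 → 19.4%

19.4%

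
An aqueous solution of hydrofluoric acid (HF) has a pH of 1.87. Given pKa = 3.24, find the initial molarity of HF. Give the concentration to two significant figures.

C₀ = 3.3 × 10^-1 M

[H+] = 10^(-1.87) = 1.35 × 10^-2 M = x
Ka = 10^(−3.24) = 5.75 × 10^-4
Ka = x²/(C₀ − x) ⇒ C₀ = x + x²/Ka
C₀ = 1.35 × 10^-2 + (1.35 × 10^-2)²/(5.75 × 10^-4) = 3.30 × 10^-1 M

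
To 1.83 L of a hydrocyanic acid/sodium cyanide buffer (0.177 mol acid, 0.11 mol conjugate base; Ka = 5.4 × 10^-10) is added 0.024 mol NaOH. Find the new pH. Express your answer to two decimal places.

pH = 9.21

After neutralization: n(HCN) = 0.153 mol, n(CN-) = 0.134 mol.
pKa = −log(5.4 × 10^-10) = 9.268
pH = pKa + log([A⁻]/[HA]) = 9.268 + log(0.134/0.153) = 9.268 -0.058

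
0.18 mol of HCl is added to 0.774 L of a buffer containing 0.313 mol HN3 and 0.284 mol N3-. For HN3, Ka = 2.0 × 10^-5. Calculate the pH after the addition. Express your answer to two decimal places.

pH = 4.02

Added H+ converts N3- to HN3: HN3 → 0.493 mol, N3- → 0.104 mol.
pKa = −log(2.0 × 10^-5) = 4.699
Henderson–Hasselbalch with mole ratio 0.104/0.493: pH = 4.699 + (-0.676)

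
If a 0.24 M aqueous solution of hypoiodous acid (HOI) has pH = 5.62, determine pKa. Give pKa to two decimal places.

pKa = 10.62

[H+] = 10^(-5.62) = 2.40 × 10^-6 M
At equilibrium [HA] = 0.24 − 2.40 × 10^-6 = 2.40 × 10^-1 M
Ka = [H+][A-]/[HA] = (2.40 × 10^-6)² / 2.40 × 10^-1 = 2.40 × 10^-11
pKa = -log(2.40 × 10^-11) = 10.62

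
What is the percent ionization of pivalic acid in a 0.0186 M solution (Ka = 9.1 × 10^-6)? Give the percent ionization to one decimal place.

2.2%

(CH3)3CCOOH ⇌ (CH3)3CCOO- + H+; let x = [H+] at equilibrium.
x ≈ √(Ka·C₀) = √(9.1 × 10^-6 × 0.0186) = 4.11 × 10^-4 M
Fraction ionized = 4.11 × 10^-4 / 0.0186 = 0.0221 → 2.2%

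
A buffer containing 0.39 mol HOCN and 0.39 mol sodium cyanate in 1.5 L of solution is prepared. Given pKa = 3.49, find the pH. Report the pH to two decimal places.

pH = 3.49

Henderson–Hasselbalch: pH = pKa + log([OCN-]/[HOCN]) = 3.49 + log(0.39/0.39)
pH = 3.49 + (+0.000) = 3.49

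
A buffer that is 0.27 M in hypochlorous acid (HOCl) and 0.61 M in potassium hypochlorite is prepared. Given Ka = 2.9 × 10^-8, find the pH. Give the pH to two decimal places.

pH = 7.89

pKa = −log(2.9 × 10^-8) = 7.538
pH = pKa + log([A⁻]/[HA]) = 7.538 + log(0.61/0.27)
pH = 7.538 + (+0.354) = 7.89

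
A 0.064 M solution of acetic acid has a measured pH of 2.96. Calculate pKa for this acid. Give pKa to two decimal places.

[H+] = 10^(-2.96) = 1.10 × 10^-3 M
At equilibrium [HA] = 0.064 − 1.10 × 10^-3 = 6.29 × 10^-2 M
Ka = [H+][A-]/[HA] = (1.10 × 10^-3)² / 6.29 × 10^-2 = 1.92 × 10^-5
pKa = -log(1.92 × 10^-5) = 4.72

pKa = 4.72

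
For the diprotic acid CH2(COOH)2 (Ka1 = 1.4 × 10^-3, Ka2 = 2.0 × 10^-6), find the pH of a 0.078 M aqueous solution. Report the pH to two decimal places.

Ka1 ≫ Ka2, so treat the first dissociation as the only significant source of H+.
Ka1 = x²/(0.078 − x) = 1.4 × 10^-3
Solving the quadratic: x = (−Ka1 + √(Ka1² + 4·Ka1·C₀))/2 = 9.77 × 10^-3 M
pH = −log(9.77 × 10^-3) = 2.01

pH = 2.01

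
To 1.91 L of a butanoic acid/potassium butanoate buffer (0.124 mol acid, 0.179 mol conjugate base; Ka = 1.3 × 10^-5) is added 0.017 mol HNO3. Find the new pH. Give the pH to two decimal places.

After neutralization: n(CH3(CH2)2COOH) = 0.141 mol, n(CH3(CH2)2COO-) = 0.162 mol.
pKa = −log(1.3 × 10^-5) = 4.886
Henderson–Hasselbalch with mole ratio 0.162/0.141: pH = 4.886 + (+0.060)

pH = 4.95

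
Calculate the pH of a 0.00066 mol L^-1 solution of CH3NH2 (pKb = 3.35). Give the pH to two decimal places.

CH3NH2 + H2O ⇌ CH3NH3+ + OH-
Kb = 10^(−3.35) = 4.47 × 10^-4
From the ICE table, Kb = x²/(0.00066 − x) = 4.47 × 10^-4.
The 5% rule fails; solving x² + Kb·x − Kb·C₀ = 0 exactly:
x = [−0.000447 + √(0.000447² + 1.18e-06)]/2 = 3.64 × 10^-4 M
pOH = 3.44, so pH = 14.00 − pOH = 10.56

pH = 10.56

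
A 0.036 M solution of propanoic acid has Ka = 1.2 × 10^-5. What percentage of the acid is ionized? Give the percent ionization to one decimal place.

CH3CH2COOH ⇌ CH3CH2COO- + H+; let x = [H+] at equilibrium.
x ≈ √(Ka·C₀) = √(1.2 × 10^-5 × 0.036) = 6.57 × 10^-4 M
% ionization = x/C₀ × 100% = 6.57 × 10^-4/0.036 × 100% = 1.8%

1.8%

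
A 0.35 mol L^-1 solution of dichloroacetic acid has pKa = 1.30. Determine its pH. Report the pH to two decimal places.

pH = 0.96

Cl2CHCOOH ⇌ Cl2CHCOO- + H+
Ka = 10^(−1.30) = 5.01 × 10^-2
Ka = x²/(0.35 − x) = 5.01 × 10^-2
The 5% rule fails; solving x² + Ka·x − Ka·C₀ = 0 exactly:
x = [−0.0501 + √(0.0501² + 0.0701)]/2 = 1.10 × 10^-1 M
pH = −log[H+] = −log(1.10 × 10^-1) = 0.96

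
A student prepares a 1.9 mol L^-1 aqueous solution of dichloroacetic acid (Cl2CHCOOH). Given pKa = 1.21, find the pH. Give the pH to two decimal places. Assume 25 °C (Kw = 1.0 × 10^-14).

Cl2CHCOOH ⇌ Cl2CHCOO- + H+
Ka = 10^(−1.21) = 6.17 × 10^-2
Ka = x²/(1.9 − x) = 6.17 × 10^-2
x is not negligible relative to C₀; solve x² + 0.0617·x − 0.117 = 0.
x = (−Ka + √(Ka² + 4·Ka·C₀))/2 = 3.13 × 10^-1 M
pH = −log[H+] = −log(3.13 × 10^-1) = 0.50

pH = 0.50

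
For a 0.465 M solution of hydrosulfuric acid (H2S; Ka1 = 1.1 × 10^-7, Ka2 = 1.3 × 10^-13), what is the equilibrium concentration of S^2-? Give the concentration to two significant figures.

1.3 × 10^-13 M

First ionization gives [H+] ≈ [HS-] = 2.26 × 10^-4 M.
Second step: Ka2 = [H+][S^2-]/[HS-] ≈ [S^2-] (since [H+] ≈ [HS-]).
So [S^2-] ≈ Ka2.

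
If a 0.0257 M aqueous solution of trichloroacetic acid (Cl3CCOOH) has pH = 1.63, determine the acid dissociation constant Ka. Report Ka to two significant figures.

[H+] = 10^(-1.63) = 2.34 × 10^-2 M
At equilibrium [HA] = 0.0257 − 2.34 × 10^-2 = 2.30 × 10^-3 M
Ka = [H+][A-]/[HA] = (2.34 × 10^-2)² / 2.30 × 10^-3 = 2.4 × 10^-1

Ka = 2.4 × 10^-1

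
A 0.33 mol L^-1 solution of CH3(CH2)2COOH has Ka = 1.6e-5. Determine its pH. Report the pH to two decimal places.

CH3(CH2)2COOH ⇌ CH3(CH2)2COO- + H+
Ka = x²/(0.33 − x) = 1.6 × 10^-5
Assume x ≪ 0.33: x ≈ √(1.6 × 10^-5 × 0.33) = 2.30 × 10^-3 M
(x/C₀ = 0.7% < 5%, so the approximation holds.)
pH = −log[H+] = −log(2.30 × 10^-3) = 2.64

pH = 2.64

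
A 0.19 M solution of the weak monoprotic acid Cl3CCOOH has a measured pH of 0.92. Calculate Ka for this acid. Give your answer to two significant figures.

[H+] = 10^(-0.92) = 1.20 × 10^-1 M
At equilibrium [HA] = 0.19 − 1.20 × 10^-1 = 7.00 × 10^-2 M
Ka = [H+][A-]/[HA] = (1.20 × 10^-1)² / 7.00 × 10^-2 = 2.1 × 10^-1

Ka = 2.1 × 10^-1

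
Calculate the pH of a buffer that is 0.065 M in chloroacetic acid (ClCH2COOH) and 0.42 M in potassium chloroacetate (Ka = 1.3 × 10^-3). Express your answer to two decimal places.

pH = 3.70

pKa = −log(1.3 × 10^-3) = 2.886
pH = pKa + log([A⁻]/[HA]) = 2.886 + log(0.42/0.065)
pH = 2.886 + (+0.810) = 3.70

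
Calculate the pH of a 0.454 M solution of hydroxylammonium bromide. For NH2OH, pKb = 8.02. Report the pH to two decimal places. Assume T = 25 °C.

pH = 3.16

NH3OH+ is the conjugate acid of the weak base NH2OH.
Kb = 10^(−8.02) = 9.55 × 10^-9
Ka = Kw/Kb = 1.0×10^-14 / 9.55 × 10^-9 = 1.05 × 10^-6
Ka = [H+]²/(0.454 − [H+]) = 1.05 × 10^-6
Neglecting [H+] in the denominator: [H+] = √(1.05 × 10^-6 × 0.454) = 6.90 × 10^-4 M
pH = −log[H+] = −log(6.90 × 10^-4) = 3.16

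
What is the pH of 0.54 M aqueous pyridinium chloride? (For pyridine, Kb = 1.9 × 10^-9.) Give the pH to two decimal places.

C5H5NH+ is the conjugate acid of the weak base C5H5N.
Ka = Kw/Kb = 1.0×10^-14 / 1.9 × 10^-9 = 5.26 × 10^-6
From the ICE table, Ka = x²/(0.54 − x) = 5.26 × 10^-6.
Since Ka ≪ C₀, x ≈ √(Ka·C₀) = 1.69 × 10^-3 M.
pH = −log[H+] = −log(1.69 × 10^-3) = 2.77

pH = 2.77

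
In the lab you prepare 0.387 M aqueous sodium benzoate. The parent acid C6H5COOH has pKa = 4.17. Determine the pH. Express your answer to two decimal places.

C6H5COO- is the conjugate base of the weak acid C6H5COOH.
Ka = 10^(−4.17) = 6.76 × 10^-5
Kb = Kw/Ka = 1.0×10^-14 / 6.76 × 10^-5 = 1.48 × 10^-10
Let x = [OH-] at equilibrium. Kb = x²/(0.387 − x).
Neglecting x in the denominator: x = √(1.48 × 10^-10 × 0.387) = 7.57 × 10^-6 M
pOH = −log(7.57 × 10^-6) = 5.12; pH = 14.00 − 5.12 = 8.88

pH = 8.88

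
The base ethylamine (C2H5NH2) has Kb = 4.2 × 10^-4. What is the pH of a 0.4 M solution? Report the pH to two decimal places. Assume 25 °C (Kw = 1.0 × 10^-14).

pH = 12.11

C2H5NH2 + H2O ⇌ C2H5NH3+ + OH-
Let x = [OH-] at equilibrium. Kb = x²/(0.4 − x).
Assume x ≪ 0.4: x ≈ √(4.2 × 10^-4 × 0.4) = 1.30 × 10^-2 M
pOH = 1.89, so pH = 14.00 − pOH = 12.11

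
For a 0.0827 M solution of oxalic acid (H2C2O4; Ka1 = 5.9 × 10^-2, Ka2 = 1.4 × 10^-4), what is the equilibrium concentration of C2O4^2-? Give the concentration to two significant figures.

1.4 × 10^-4 M

First ionization gives [H+] ≈ [HC2O4-] = 4.63 × 10^-2 M.
Second step: Ka2 = [H+][C2O4^2-]/[HC2O4-] ≈ [C2O4^2-] (since [H+] ≈ [HC2O4-]).
So [C2O4^2-] ≈ Ka2.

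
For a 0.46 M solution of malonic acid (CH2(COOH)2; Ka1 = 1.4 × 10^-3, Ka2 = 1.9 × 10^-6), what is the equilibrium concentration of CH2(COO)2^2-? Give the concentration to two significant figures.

First ionization gives [H+] ≈ [CH2(COOH)COO-] = 2.47 × 10^-2 M.
Second step: Ka2 = [H+][CH2(COO)2^2-]/[CH2(COOH)COO-] ≈ [CH2(COO)2^2-] (since [H+] ≈ [CH2(COOH)COO-]).
So [CH2(COO)2^2-] ≈ Ka2.

1.9 × 10^-6 M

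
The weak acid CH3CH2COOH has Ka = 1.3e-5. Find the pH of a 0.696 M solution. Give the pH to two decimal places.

CH3CH2COOH ⇌ CH3CH2COO- + H+
From the ICE table, Ka = x²/(0.696 − x) = 1.3 × 10^-5.
Since Ka ≪ C₀, x ≈ √(Ka·C₀) = 3.01 × 10^-3 M.
pH = −log(3.01 × 10^-3) = 2.52

pH = 2.52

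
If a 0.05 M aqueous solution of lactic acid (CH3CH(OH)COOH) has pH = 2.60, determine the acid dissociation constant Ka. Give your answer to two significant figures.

Ka = 1.3 × 10^-4

[H+] = 10^(-2.60) = 2.51 × 10^-3 M
At equilibrium [HA] = 0.05 − 2.51 × 10^-3 = 4.75 × 10^-2 M
Ka = [H+][A-]/[HA] = (2.51 × 10^-3)² / 4.75 × 10^-2 = 1.3 × 10^-4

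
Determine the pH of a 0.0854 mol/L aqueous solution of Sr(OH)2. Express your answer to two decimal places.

pH = 13.23

Sr(OH)2 is a strong base (each formula unit releases 2 OH-); [OH-] = 0.171 M.
pOH = -log(0.171) = 0.77
pH = 14.00 - 0.77 = 13.23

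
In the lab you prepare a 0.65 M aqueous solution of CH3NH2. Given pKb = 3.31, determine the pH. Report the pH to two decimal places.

CH3NH2 + H2O ⇌ CH3NH3+ + OH-
Kb = 10^(−3.31) = 4.90 × 10^-4
From the ICE table, Kb = [OH-]²/(0.65 − [OH-]) = 4.90 × 10^-4.
Neglecting [OH-] in the denominator: [OH-] = √(4.90 × 10^-4 × 0.65) = 1.78 × 10^-2 M
([OH-]/C₀ = 2.7% < 5%, so the approximation holds.)
pOH = 1.75, so pH = 14.00 − pOH = 12.25

pH = 12.25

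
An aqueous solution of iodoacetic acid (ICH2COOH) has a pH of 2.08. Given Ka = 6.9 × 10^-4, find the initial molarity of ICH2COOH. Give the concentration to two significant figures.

[H+] = 10^(-2.08) = 8.32 × 10^-3 M = x
Ka = x²/(C₀ − x) ⇒ C₀ = x + x²/Ka
C₀ = 8.32 × 10^-3 + (8.32 × 10^-3)²/(6.9 × 10^-4) = 1.09 × 10^-1 M

C₀ = 1.1 × 10^-1 M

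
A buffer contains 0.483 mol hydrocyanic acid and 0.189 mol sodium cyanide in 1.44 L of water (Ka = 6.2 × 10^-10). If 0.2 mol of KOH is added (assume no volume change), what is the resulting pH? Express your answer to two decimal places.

pH = 9.35

OH- converts HCN to CN-: HCN → 0.283 mol, CN- → 0.389 mol.
pKa = −log(6.2 × 10^-10) = 9.208
Henderson–Hasselbalch with mole ratio 0.389/0.283: pH = 9.208 + (+0.138)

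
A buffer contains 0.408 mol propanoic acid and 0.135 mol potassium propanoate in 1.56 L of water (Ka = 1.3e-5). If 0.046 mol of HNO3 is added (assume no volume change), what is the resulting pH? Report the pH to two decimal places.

pH = 4.18

Added H+ converts CH3CH2COO- to CH3CH2COOH: CH3CH2COOH → 0.454 mol, CH3CH2COO- → 0.089 mol.
pKa = −log(1.3 × 10^-5) = 4.886
Henderson–Hasselbalch with mole ratio 0.089/0.454: pH = 4.886 + (-0.708)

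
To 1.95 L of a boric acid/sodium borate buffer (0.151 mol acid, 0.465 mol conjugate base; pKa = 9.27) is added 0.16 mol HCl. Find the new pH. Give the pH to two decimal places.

Added H+ converts B(OH)4- to B(OH)3: B(OH)3 → 0.311 mol, B(OH)4- → 0.305 mol.
Henderson–Hasselbalch with mole ratio 0.305/0.311: pH = 9.27 + (-0.008)

pH = 9.26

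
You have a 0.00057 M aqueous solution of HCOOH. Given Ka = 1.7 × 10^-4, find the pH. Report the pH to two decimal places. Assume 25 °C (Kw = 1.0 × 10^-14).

pH = 3.62

HCOOH ⇌ HCOO- + H+
From the ICE table, Ka = [H+]²/(0.00057 − [H+]) = 1.7 × 10^-4.
[H+] is not negligible relative to C₀; solve [H+]² + 0.00017·[H+] − 9.69e-08 = 0.
[H+] = (−Ka + √(Ka² + 4·Ka·C₀))/2 = 2.38 × 10^-4 M
pH = −log[H+] = −log(2.38 × 10^-4) = 3.62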